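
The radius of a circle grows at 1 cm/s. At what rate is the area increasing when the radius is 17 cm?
34π cm²/s

A = πr²
dA/dt = 2πr · dr/dt = 2π(17)(1) = 34π cm²/s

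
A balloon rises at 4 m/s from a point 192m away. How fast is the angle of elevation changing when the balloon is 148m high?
0.013068 rad/s

tan(θ) = y/192
sec²(θ) · dθ/dt = (1/192) · dy/dt
dθ/dt = cos²(θ)/192 · 4 = 192/(192² + 148²) · 4
dθ/dt = 0.013068 rad/s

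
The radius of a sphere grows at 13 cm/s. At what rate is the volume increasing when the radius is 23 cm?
27508π cm³/s

V = (4/3)πr³
dV/dt = dV/dr · dr/dt = 4πr² · 13
At r = 23: dV/dt = 27508π cm³/s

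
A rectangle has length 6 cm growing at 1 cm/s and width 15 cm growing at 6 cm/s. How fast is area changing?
51 cm²/s

A = lw
dA/dt = w·dl/dt + l·dw/dt = 15·1 + 6·6 = 51 cm²/s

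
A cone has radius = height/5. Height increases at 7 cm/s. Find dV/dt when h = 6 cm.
252π/25 cm³/s

V = (1/3)π(h/5)²h = πh³/75
dV/dt = πh²/25 · 7
At h = 6: dV/dt = 252π/25 cm³/s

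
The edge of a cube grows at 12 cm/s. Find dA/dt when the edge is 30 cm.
4320 cm²/s

A = 6s²
dA/dt = 12s · ds/dt = 12·30·12 = 4320 cm²/s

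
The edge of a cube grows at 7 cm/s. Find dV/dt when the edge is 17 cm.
6069 cm³/s

V = s³
dV/dt = 3s² · ds/dt = 3·17²·7 = 6069 cm³/s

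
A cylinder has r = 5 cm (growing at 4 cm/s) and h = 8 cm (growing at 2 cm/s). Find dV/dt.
370π cm³/s

V = πr²h
dV/dt = 2πrh·dr/dt + πr²·dh/dt
= 2π(5)(8)(4) + π(5)²(2)
= 370π cm³/s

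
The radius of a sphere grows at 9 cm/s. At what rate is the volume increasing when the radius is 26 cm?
24336π cm³/s

V = (4/3)πr³
dV/dt = dV/dr · dr/dt = 4πr² · 9
At r = 26: dV/dt = 24336π cm³/s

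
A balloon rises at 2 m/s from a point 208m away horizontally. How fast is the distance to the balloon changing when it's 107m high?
214√54713/54713 ≈ 0.9149 m/s

z² = 208² + y²
z = √(208² + 107²) = √54713
dz/dt = y/z · dy/dt = 107/√54713 · 2 = 214√54713/54713 ≈ 0.9149 m/s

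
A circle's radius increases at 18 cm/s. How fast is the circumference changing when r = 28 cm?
36π cm/s

C = 2πr
dC/dt = 2π · dr/dt = 2π · 18 = 36π cm/s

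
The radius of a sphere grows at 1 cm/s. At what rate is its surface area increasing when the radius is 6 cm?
48π cm²/s

S = 4πr²
dS/dt = dS/dr · dr/dt = 8πr · 1
At r = 6: dS/dt = 48π cm²/s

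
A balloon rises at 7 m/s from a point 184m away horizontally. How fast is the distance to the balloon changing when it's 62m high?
217√377/1885 ≈ 2.235 m/s

z² = 184² + y²
z = √(184² + 62²) = 10√377
dz/dt = y/z · dy/dt = 62/(10√377) · 7 = 217√377/1885 ≈ 2.235 m/s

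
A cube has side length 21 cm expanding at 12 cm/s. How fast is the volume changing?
15876 cm³/s

V = s³
dV/dt = 3s² · ds/dt = 3·21²·12 = 15876 cm³/s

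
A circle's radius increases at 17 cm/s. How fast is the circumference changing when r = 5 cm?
34π cm/s

C = 2πr
dC/dt = 2π · dr/dt = 2π · 17 = 34π cm/s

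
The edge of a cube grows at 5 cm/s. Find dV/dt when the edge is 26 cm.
10140 cm³/s

V = s³
dV/dt = 3s² · ds/dt = 3·26²·5 = 10140 cm³/s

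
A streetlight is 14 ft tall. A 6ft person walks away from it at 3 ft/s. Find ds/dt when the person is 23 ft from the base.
9/4 ft/s

By similar triangles: 14/(x+s) = 6/s
Solving: s = 6x/8
ds/dt = 6/8 · dx/dt = 3/4 · 3 = 9/4 ft/s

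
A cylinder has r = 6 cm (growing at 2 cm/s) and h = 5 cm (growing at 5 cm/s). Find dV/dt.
300π cm³/s

V = πr²h
dV/dt = 2πrh·dr/dt + πr²·dh/dt
= 2π(6)(5)(2) + π(6)²(5)
= 300π cm³/s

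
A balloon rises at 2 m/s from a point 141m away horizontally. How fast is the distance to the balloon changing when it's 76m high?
152√25657/25657 ≈ 0.9489 m/s

z² = 141² + y²
z = √(141² + 76²) = √25657
dz/dt = y/z · dy/dt = 76/√25657 · 2 = 152√25657/25657 ≈ 0.9489 m/s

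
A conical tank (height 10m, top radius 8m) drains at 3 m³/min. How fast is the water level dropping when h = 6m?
25/(192π) ≈ 0.04145 m/min

r/h = 8/10, so r = (4/5)h
V = (1/3)πr²h = (1/3)π((4/5)h)²h = (16/75)πh³
dV/dh = (16/25)πh²
dh/dt = (dV/dt)/(dV/dh) = -3/((16/25)π·6²) = -25/(192π) m/min
The level is dropping at 25/(192π) ≈ 0.04145 m/min.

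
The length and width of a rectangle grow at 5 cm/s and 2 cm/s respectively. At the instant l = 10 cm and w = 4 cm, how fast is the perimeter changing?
14 cm/s

P = 2(l + w)
dP/dt = 2(dl/dt + dw/dt) = 2(5 + 2) = 14 cm/s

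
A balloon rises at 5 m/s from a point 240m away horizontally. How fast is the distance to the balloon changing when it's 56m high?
35√949/949 ≈ 1.136 m/s

z² = 240² + y²
z = √(240² + 56²) = 8√949
dz/dt = y/z · dy/dt = 56/(8√949) · 5 = 35√949/949 ≈ 1.136 m/s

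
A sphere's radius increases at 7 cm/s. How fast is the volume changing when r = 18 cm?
9072π cm³/s

V = (4/3)πr³
dV/dt = dV/dr · dr/dt = 4πr² · 7
At r = 18: dV/dt = 9072π cm³/s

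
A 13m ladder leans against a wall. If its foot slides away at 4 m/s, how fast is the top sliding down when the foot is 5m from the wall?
5/3 ≈ 1.667 m/s

x² + y² = 13²
2x·dx/dt + 2y·dy/dt = 0
dy/dt = -x/y · dx/dt = -5/12 · 4 = -5/3 m/s
The top is descending at 5/3 ≈ 1.667 m/s.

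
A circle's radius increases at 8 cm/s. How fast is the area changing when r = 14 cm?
224π cm²/s

A = πr²
dA/dt = 2πr · dr/dt = 2π(14)(8) = 224π cm²/s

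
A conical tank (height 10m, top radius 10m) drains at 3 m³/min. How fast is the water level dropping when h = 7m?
3/(49π) ≈ 0.01949 m/min

r/h = 10/10, so r = h
V = (1/3)πr²h = (1/3)π(h)²h = (1/3)πh³
dV/dh = πh²
dh/dt = (dV/dt)/(dV/dh) = -3/(π·7²) = -3/(49π) m/min
The level is dropping at 3/(49π) ≈ 0.01949 m/min.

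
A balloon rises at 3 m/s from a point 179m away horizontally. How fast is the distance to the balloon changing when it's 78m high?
234√61/1525 ≈ 1.198 m/s

z² = 179² + y²
z = √(179² + 78²) = 25√61
dz/dt = y/z · dy/dt = 78/(25√61) · 3 = 234√61/1525 ≈ 1.198 m/s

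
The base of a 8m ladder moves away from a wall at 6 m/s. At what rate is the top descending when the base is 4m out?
2√3 ≈ 3.464 m/s

x² + y² = 8²
2x·dx/dt + 2y·dy/dt = 0
dy/dt = -x/y · dx/dt = -4/(4√3) · 6 = -2√3 m/s
The top is descending at 2√3 ≈ 3.464 m/s.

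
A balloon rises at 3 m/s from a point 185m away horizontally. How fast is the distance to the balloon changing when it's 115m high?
69√1898/1898 ≈ 1.584 m/s

z² = 185² + y²
z = √(185² + 115²) = 5√1898
dz/dt = y/z · dy/dt = 115/(5√1898) · 3 = 69√1898/1898 ≈ 1.584 m/s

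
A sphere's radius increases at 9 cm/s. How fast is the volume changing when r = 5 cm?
900π cm³/s

V = (4/3)πr³
dV/dt = dV/dr · dr/dt = 4πr² · 9
At r = 5: dV/dt = 900π cm³/s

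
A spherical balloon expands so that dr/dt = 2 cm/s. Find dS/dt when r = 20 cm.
320π cm²/s

S = 4πr²
dS/dt = dS/dr · dr/dt = 8πr · 2
At r = 20: dS/dt = 320π cm²/s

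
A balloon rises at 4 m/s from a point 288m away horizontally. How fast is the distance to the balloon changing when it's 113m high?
452√95713/95713 ≈ 1.461 m/s

z² = 288² + y²
z = √(288² + 113²) = √95713
dz/dt = y/z · dy/dt = 113/√95713 · 4 = 452√95713/95713 ≈ 1.461 m/s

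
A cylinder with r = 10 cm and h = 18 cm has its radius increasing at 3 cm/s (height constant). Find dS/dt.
228π cm²/s

S = 2πrh + 2πr² (lateral + bases)
dS/dt = (2πh + 4πr)·dr/dt = (2π·18 + 4π·10)·3
= 228π cm²/s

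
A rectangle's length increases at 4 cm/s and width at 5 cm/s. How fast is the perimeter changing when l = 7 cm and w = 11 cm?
18 cm/s

P = 2(l + w)
dP/dt = 2(dl/dt + dw/dt) = 2(4 + 5) = 18 cm/s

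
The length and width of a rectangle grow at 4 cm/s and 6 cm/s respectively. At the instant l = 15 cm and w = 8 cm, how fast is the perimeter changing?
20 cm/s

P = 2(l + w)
dP/dt = 2(dl/dt + dw/dt) = 2(4 + 6) = 20 cm/s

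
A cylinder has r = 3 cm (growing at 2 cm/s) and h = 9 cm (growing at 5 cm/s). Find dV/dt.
153π cm³/s

V = πr²h
dV/dt = 2πrh·dr/dt + πr²·dh/dt
= 2π(3)(9)(2) + π(3)²(5)
= 153π cm³/s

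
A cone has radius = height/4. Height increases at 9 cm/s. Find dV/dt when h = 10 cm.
225π/4 cm³/s

V = (1/3)π(h/4)²h = πh³/48
dV/dt = πh²/16 · 9
At h = 10: dV/dt = 225π/4 cm³/s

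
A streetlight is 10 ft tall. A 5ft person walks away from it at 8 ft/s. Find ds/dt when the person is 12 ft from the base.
8 ft/s

By similar triangles: 10/(x+s) = 5/s
Solving: s = 5x/5
ds/dt = 5/5 · dx/dt = 1 · 8 = 8 ft/s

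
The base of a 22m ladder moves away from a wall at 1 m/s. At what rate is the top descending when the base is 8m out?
4√105/105 ≈ 0.3904 m/s

x² + y² = 22²
2x·dx/dt + 2y·dy/dt = 0
dy/dt = -x/y · dx/dt = -8/(2√105) · 1 = -4√105/105 m/s
The top is descending at 4√105/105 ≈ 0.3904 m/s.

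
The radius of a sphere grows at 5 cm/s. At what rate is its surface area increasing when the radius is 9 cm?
360π cm²/s

S = 4πr²
dS/dt = dS/dr · dr/dt = 8πr · 5
At r = 9: dS/dt = 360π cm²/s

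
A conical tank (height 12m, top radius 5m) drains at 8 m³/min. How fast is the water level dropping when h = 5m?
1152/(625π) ≈ 0.5867 m/min

r/h = 5/12, so r = (5/12)h
V = (1/3)πr²h = (1/3)π((5/12)h)²h = (25/432)πh³
dV/dh = (25/144)πh²
dh/dt = (dV/dt)/(dV/dh) = -8/((25/144)π·5²) = -1152/(625π) m/min
The level is dropping at 1152/(625π) ≈ 0.5867 m/min.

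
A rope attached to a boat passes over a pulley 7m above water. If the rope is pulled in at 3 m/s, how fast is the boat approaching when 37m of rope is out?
37√330/220 ≈ 3.055 m/s

rope² = x² + 7²
x = √(37² - 7²) = 2√330
dx/dt = (rope/x) · d(rope)/dt = (37/(2√330)) · (-3) = -37√330/220 m/s
The boat approaches at 37√330/220 ≈ 3.055 m/s.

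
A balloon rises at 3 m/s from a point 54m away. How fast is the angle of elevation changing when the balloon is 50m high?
0.029911 rad/s

tan(θ) = y/54
sec²(θ) · dθ/dt = (1/54) · dy/dt
dθ/dt = cos²(θ)/54 · 3 = 54/(54² + 50²) · 3
dθ/dt = 0.029911 rad/s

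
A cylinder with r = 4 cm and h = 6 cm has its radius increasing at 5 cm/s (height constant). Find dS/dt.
140π cm²/s

S = 2πrh + 2πr² (lateral + bases)
dS/dt = (2πh + 4πr)·dr/dt = (2π·6 + 4π·4)·5
= 140π cm²/s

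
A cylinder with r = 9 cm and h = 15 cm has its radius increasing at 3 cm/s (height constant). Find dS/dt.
198π cm²/s

S = 2πrh + 2πr² (lateral + bases)
dS/dt = (2πh + 4πr)·dr/dt = (2π·15 + 4π·9)·3
= 198π cm²/s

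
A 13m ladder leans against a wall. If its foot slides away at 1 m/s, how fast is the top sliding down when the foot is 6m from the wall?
6√133/133 ≈ 0.5203 m/s

x² + y² = 13²
2x·dx/dt + 2y·dy/dt = 0
dy/dt = -x/y · dx/dt = -6/√133 · 1 = -6√133/133 m/s
The top is descending at 6√133/133 ≈ 0.5203 m/s.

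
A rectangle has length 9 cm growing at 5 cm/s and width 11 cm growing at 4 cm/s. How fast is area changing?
91 cm²/s

A = lw
dA/dt = w·dl/dt + l·dw/dt = 11·5 + 9·4 = 91 cm²/s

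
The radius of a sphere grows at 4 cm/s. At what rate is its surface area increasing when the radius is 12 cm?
384π cm²/s

S = 4πr²
dS/dt = dS/dr · dr/dt = 8πr · 4
At r = 12: dS/dt = 384π cm²/s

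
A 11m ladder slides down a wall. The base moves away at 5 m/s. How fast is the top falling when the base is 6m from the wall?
6√85/17 ≈ 3.254 m/s

x² + y² = 11²
2x·dx/dt + 2y·dy/dt = 0
dy/dt = -x/y · dx/dt = -6/√85 · 5 = -6√85/17 m/s
The top is descending at 6√85/17 ≈ 3.254 m/s.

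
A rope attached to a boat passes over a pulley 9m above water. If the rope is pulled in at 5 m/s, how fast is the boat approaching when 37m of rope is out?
185√322/644 ≈ 5.155 m/s

rope² = x² + 9²
x = √(37² - 9²) = 2√322
dx/dt = (rope/x) · d(rope)/dt = (37/(2√322)) · (-5) = -185√322/644 m/s
The boat approaches at 185√322/644 ≈ 5.155 m/s.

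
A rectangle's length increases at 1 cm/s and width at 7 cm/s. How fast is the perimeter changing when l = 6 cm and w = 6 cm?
16 cm/s

P = 2(l + w)
dP/dt = 2(dl/dt + dw/dt) = 2(1 + 7) = 16 cm/s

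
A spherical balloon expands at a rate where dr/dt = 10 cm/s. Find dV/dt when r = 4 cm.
640π cm³/s

V = (4/3)πr³
dV/dt = dV/dr · dr/dt = 4πr² · 10
At r = 4: dV/dt = 640π cm³/s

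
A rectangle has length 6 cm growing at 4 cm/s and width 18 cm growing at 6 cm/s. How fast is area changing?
108 cm²/s

A = lw
dA/dt = w·dl/dt + l·dw/dt = 18·4 + 6·6 = 108 cm²/s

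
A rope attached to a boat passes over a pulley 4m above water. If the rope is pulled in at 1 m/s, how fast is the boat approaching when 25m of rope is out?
25√609/609 ≈ 1.013 m/s

rope² = x² + 4²
x = √(25² - 4²) = √609
dx/dt = (rope/x) · d(rope)/dt = (25/√609) · (-1) = -25√609/609 m/s
The boat approaches at 25√609/609 ≈ 1.013 m/s.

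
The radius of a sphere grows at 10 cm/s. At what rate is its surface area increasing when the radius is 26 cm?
2080π cm²/s

S = 4πr²
dS/dt = dS/dr · dr/dt = 8πr · 10
At r = 26: dS/dt = 2080π cm²/s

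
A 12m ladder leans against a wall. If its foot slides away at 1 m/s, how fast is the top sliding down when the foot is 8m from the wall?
2√5/5 ≈ 0.8944 m/s

x² + y² = 12²
2x·dx/dt + 2y·dy/dt = 0
dy/dt = -x/y · dx/dt = -8/(4√5) · 1 = -2√5/5 m/s
The top is descending at 2√5/5 ≈ 0.8944 m/s.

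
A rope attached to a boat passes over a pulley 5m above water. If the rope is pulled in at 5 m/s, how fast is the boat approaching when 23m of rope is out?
115√14/84 ≈ 5.123 m/s

rope² = x² + 5²
x = √(23² - 5²) = 6√14
dx/dt = (rope/x) · d(rope)/dt = (23/(6√14)) · (-5) = -115√14/84 m/s
The boat approaches at 115√14/84 ≈ 5.123 m/s.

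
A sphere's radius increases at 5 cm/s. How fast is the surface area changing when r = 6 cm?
240π cm²/s

S = 4πr²
dS/dt = dS/dr · dr/dt = 8πr · 5
At r = 6: dS/dt = 240π cm²/s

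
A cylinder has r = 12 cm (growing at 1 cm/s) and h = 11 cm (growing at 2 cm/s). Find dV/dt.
552π cm³/s

V = πr²h
dV/dt = 2πrh·dr/dt + πr²·dh/dt
= 2π(12)(11)(1) + π(12)²(2)
= 552π cm³/s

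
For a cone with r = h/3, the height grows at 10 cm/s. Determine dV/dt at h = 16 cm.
2560π/9 cm³/s

V = (1/3)π(h/3)²h = πh³/27
dV/dt = πh²/9 · 10
At h = 16: dV/dt = 2560π/9 cm³/s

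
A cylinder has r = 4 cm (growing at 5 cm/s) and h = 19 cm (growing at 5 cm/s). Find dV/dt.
840π cm³/s

V = πr²h
dV/dt = 2πrh·dr/dt + πr²·dh/dt
= 2π(4)(19)(5) + π(4)²(5)
= 840π cm³/s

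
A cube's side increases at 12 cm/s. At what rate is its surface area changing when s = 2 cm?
288 cm²/s

A = 6s²
dA/dt = 12s · ds/dt = 12·2·12 = 288 cm²/s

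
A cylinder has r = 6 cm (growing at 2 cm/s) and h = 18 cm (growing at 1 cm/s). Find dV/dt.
468π cm³/s

V = πr²h
dV/dt = 2πrh·dr/dt + πr²·dh/dt
= 2π(6)(18)(2) + π(6)²(1)
= 468π cm³/s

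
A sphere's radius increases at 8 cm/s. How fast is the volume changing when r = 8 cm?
2048π cm³/s

V = (4/3)πr³
dV/dt = dV/dr · dr/dt = 4πr² · 8
At r = 8: dV/dt = 2048π cm³/s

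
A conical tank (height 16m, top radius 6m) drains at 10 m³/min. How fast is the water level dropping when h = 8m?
10/(9π) ≈ 0.3537 m/min

r/h = 6/16, so r = (3/8)h
V = (1/3)πr²h = (1/3)π((3/8)h)²h = (3/64)πh³
dV/dh = (9/64)πh²
dh/dt = (dV/dt)/(dV/dh) = -10/((9/64)π·8²) = -10/(9π) m/min
The level is dropping at 10/(9π) ≈ 0.3537 m/min.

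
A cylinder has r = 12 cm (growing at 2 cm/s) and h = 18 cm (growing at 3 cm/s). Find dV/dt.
1296π cm³/s

V = πr²h
dV/dt = 2πrh·dr/dt + πr²·dh/dt
= 2π(12)(18)(2) + π(12)²(3)
= 1296π cm³/s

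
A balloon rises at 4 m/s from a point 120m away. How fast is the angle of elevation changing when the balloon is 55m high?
0.027547 rad/s

tan(θ) = y/120
sec²(θ) · dθ/dt = (1/120) · dy/dt
dθ/dt = cos²(θ)/120 · 4 = 120/(120² + 55²) · 4
dθ/dt = 0.027547 rad/s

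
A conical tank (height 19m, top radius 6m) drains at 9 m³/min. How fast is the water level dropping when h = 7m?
361/(196π) ≈ 0.5863 m/min

r/h = 6/19, so r = (6/19)h
V = (1/3)πr²h = (1/3)π((6/19)h)²h = (12/361)πh³
dV/dh = (36/361)πh²
dh/dt = (dV/dt)/(dV/dh) = -9/((36/361)π·7²) = -361/(196π) m/min
The level is dropping at 361/(196π) ≈ 0.5863 m/min.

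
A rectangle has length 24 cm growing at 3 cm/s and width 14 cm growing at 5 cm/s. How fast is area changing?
162 cm²/s

A = lw
dA/dt = w·dl/dt + l·dw/dt = 14·3 + 24·5 = 162 cm²/s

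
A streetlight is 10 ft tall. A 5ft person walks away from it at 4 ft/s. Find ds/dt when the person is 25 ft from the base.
4 ft/s

By similar triangles: 10/(x+s) = 5/s
Solving: s = 5x/5
ds/dt = 5/5 · dx/dt = 1 · 4 = 4 ft/s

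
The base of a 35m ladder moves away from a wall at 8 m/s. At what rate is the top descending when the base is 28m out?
32/3 ≈ 10.67 m/s

x² + y² = 35²
2x·dx/dt + 2y·dy/dt = 0
dy/dt = -x/y · dx/dt = -28/21 · 8 = -32/3 m/s
The top is descending at 32/3 ≈ 10.67 m/s.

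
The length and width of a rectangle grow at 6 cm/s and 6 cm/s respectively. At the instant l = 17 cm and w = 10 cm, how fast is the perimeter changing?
24 cm/s

P = 2(l + w)
dP/dt = 2(dl/dt + dw/dt) = 2(6 + 6) = 24 cm/s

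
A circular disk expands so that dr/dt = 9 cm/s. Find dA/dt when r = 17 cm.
306π cm²/s

A = πr²
dA/dt = 2πr · dr/dt = 2π(17)(9) = 306π cm²/s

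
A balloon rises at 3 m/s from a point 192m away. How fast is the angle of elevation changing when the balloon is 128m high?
0.010817 rad/s

tan(θ) = y/192
sec²(θ) · dθ/dt = (1/192) · dy/dt
dθ/dt = cos²(θ)/192 · 3 = 192/(192² + 128²) · 3
dθ/dt = 0.010817 rad/s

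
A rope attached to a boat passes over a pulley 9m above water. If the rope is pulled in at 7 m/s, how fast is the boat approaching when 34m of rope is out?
238√43/215 ≈ 7.259 m/s

rope² = x² + 9²
x = √(34² - 9²) = 5√43
dx/dt = (rope/x) · d(rope)/dt = (34/(5√43)) · (-7) = -238√43/215 m/s
The boat approaches at 238√43/215 ≈ 7.259 m/s.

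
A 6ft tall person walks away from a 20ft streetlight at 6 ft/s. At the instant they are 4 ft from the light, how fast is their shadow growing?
18/7 ft/s

By similar triangles: 20/(x+s) = 6/s
Solving: s = 6x/14
ds/dt = 6/14 · dx/dt = 3/7 · 6 = 18/7 ft/s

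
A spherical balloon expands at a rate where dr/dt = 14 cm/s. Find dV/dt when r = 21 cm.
24696π cm³/s

V = (4/3)πr³
dV/dt = dV/dr · dr/dt = 4πr² · 14
At r = 21: dV/dt = 24696π cm³/s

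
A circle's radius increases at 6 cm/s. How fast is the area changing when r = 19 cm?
228π cm²/s

A = πr²
dA/dt = 2πr · dr/dt = 2π(19)(6) = 228π cm²/s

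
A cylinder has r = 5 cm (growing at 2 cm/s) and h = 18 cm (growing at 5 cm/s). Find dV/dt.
485π cm³/s

V = πr²h
dV/dt = 2πrh·dr/dt + πr²·dh/dt
= 2π(5)(18)(2) + π(5)²(5)
= 485π cm³/s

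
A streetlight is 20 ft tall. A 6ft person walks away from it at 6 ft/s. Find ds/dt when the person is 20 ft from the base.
18/7 ft/s

By similar triangles: 20/(x+s) = 6/s
Solving: s = 6x/14
ds/dt = 6/14 · dx/dt = 3/7 · 6 = 18/7 ft/s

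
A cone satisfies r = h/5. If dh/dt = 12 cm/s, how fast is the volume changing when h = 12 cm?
1728π/25 cm³/s

V = (1/3)π(h/5)²h = πh³/75
dV/dt = πh²/25 · 12
At h = 12: dV/dt = 1728π/25 cm³/s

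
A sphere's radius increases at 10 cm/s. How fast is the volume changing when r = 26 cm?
27040π cm³/s

V = (4/3)πr³
dV/dt = dV/dr · dr/dt = 4πr² · 10
At r = 26: dV/dt = 27040π cm³/s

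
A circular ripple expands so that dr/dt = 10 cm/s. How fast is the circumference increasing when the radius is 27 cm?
20π cm/s

C = 2πr
dC/dt = 2π · dr/dt = 2π · 10 = 20π cm/s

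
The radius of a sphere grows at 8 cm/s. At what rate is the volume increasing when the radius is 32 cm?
32768π cm³/s

V = (4/3)πr³
dV/dt = dV/dr · dr/dt = 4πr² · 8
At r = 32: dV/dt = 32768π cm³/s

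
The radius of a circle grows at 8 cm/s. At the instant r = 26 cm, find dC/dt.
16π cm/s

C = 2πr
dC/dt = 2π · dr/dt = 2π · 8 = 16π cm/s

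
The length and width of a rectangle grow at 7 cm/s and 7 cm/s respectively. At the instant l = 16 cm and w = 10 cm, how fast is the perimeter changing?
28 cm/s

P = 2(l + w)
dP/dt = 2(dl/dt + dw/dt) = 2(7 + 7) = 28 cm/s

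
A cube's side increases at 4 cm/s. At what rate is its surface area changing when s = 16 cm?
768 cm²/s

A = 6s²
dA/dt = 12s · ds/dt = 12·16·4 = 768 cm²/s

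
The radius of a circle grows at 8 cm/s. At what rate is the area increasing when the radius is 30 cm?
480π cm²/s

A = πr²
dA/dt = 2πr · dr/dt = 2π(30)(8) = 480π cm²/s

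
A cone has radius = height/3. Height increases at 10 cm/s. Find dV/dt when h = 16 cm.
2560π/9 cm³/s

V = (1/3)π(h/3)²h = πh³/27
dV/dt = πh²/9 · 10
At h = 16: dV/dt = 2560π/9 cm³/s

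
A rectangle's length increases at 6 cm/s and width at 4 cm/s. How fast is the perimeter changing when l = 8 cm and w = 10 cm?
20 cm/s

P = 2(l + w)
dP/dt = 2(dl/dt + dw/dt) = 2(6 + 4) = 20 cm/s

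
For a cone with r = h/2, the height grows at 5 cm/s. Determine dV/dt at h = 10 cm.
125π cm³/s

V = (1/3)π(h/2)²h = πh³/12
dV/dt = πh²/4 · 5
At h = 10: dV/dt = 125π cm³/s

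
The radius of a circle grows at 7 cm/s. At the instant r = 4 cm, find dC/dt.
14π cm/s

C = 2πr
dC/dt = 2π · dr/dt = 2π · 7 = 14π cm/s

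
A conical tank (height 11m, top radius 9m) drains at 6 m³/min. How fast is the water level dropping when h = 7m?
242/(1323π) ≈ 0.05822 m/min

r/h = 9/11, so r = (9/11)h
V = (1/3)πr²h = (1/3)π((9/11)h)²h = (27/121)πh³
dV/dh = (81/121)πh²
dh/dt = (dV/dt)/(dV/dh) = -6/((81/121)π·7²) = -242/(1323π) m/min
The level is dropping at 242/(1323π) ≈ 0.05822 m/min.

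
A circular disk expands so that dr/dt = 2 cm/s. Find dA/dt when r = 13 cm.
52π cm²/s

A = πr²
dA/dt = 2πr · dr/dt = 2π(13)(2) = 52π cm²/s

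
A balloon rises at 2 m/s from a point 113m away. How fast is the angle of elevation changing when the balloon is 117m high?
0.008542 rad/s

tan(θ) = y/113
sec²(θ) · dθ/dt = (1/113) · dy/dt
dθ/dt = cos²(θ)/113 · 2 = 113/(113² + 117²) · 2
dθ/dt = 0.008542 rad/s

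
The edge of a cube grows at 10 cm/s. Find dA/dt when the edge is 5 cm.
600 cm²/s

A = 6s²
dA/dt = 12s · ds/dt = 12·5·10 = 600 cm²/s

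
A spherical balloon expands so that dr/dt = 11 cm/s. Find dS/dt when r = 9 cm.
792π cm²/s

S = 4πr²
dS/dt = dS/dr · dr/dt = 8πr · 11
At r = 9: dS/dt = 792π cm²/s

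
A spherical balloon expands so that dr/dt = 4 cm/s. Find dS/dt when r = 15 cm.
480π cm²/s

S = 4πr²
dS/dt = dS/dr · dr/dt = 8πr · 4
At r = 15: dS/dt = 480π cm²/s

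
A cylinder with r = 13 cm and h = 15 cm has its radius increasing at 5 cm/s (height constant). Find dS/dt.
410π cm²/s

S = 2πrh + 2πr² (lateral + bases)
dS/dt = (2πh + 4πr)·dr/dt = (2π·15 + 4π·13)·5
= 410π cm²/s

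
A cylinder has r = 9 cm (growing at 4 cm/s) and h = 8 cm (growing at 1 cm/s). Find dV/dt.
657π cm³/s

V = πr²h
dV/dt = 2πrh·dr/dt + πr²·dh/dt
= 2π(9)(8)(4) + π(9)²(1)
= 657π cm³/s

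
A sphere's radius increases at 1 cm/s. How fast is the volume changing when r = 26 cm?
2704π cm³/s

V = (4/3)πr³
dV/dt = dV/dr · dr/dt = 4πr² · 1
At r = 26: dV/dt = 2704π cm³/s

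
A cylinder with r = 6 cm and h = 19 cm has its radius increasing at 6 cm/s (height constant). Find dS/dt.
372π cm²/s

S = 2πrh + 2πr² (lateral + bases)
dS/dt = (2πh + 4πr)·dr/dt = (2π·19 + 4π·6)·6
= 372π cm²/s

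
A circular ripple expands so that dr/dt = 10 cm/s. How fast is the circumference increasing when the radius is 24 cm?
20π cm/s

C = 2πr
dC/dt = 2π · dr/dt = 2π · 10 = 20π cm/s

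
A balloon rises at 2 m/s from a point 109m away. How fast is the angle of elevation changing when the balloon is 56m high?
0.014517 rad/s

tan(θ) = y/109
sec²(θ) · dθ/dt = (1/109) · dy/dt
dθ/dt = cos²(θ)/109 · 2 = 109/(109² + 56²) · 2
dθ/dt = 0.014517 rad/s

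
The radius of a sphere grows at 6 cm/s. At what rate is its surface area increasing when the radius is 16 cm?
768π cm²/s

S = 4πr²
dS/dt = dS/dr · dr/dt = 8πr · 6
At r = 16: dS/dt = 768π cm²/s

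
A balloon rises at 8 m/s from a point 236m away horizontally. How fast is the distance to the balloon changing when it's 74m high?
296√15293/15293 ≈ 2.394 m/s

z² = 236² + y²
z = √(236² + 74²) = 2√15293
dz/dt = y/z · dy/dt = 74/(2√15293) · 8 = 296√15293/15293 ≈ 2.394 m/s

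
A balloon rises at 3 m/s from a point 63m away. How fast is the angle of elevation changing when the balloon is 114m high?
0.011141 rad/s

tan(θ) = y/63
sec²(θ) · dθ/dt = (1/63) · dy/dt
dθ/dt = cos²(θ)/63 · 3 = 63/(63² + 114²) · 3
dθ/dt = 0.011141 rad/s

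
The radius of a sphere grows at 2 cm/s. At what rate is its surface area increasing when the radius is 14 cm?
224π cm²/s

S = 4πr²
dS/dt = dS/dr · dr/dt = 8πr · 2
At r = 14: dS/dt = 224π cm²/s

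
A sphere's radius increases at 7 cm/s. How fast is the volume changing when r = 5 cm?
700π cm³/s

V = (4/3)πr³
dV/dt = dV/dr · dr/dt = 4πr² · 7
At r = 5: dV/dt = 700π cm³/s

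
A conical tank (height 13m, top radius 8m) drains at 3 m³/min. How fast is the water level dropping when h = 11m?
507/(7744π) ≈ 0.02084 m/min

r/h = 8/13, so r = (8/13)h
V = (1/3)πr²h = (1/3)π((8/13)h)²h = (64/507)πh³
dV/dh = (64/169)πh²
dh/dt = (dV/dt)/(dV/dh) = -3/((64/169)π·11²) = -507/(7744π) m/min
The level is dropping at 507/(7744π) ≈ 0.02084 m/min.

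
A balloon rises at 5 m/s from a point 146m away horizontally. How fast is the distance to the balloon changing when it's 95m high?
475√30341/30341 ≈ 2.727 m/s

z² = 146² + y²
z = √(146² + 95²) = √30341
dz/dt = y/z · dy/dt = 95/√30341 · 5 = 475√30341/30341 ≈ 2.727 m/s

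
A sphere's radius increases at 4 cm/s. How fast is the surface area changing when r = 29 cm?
928π cm²/s

S = 4πr²
dS/dt = dS/dr · dr/dt = 8πr · 4
At r = 29: dS/dt = 928π cm²/s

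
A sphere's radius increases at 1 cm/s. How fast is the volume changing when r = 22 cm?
1936π cm³/s

V = (4/3)πr³
dV/dt = dV/dr · dr/dt = 4πr² · 1
At r = 22: dV/dt = 1936π cm³/s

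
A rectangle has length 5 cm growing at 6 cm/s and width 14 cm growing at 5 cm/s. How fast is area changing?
109 cm²/s

A = lw
dA/dt = w·dl/dt + l·dw/dt = 14·6 + 5·5 = 109 cm²/s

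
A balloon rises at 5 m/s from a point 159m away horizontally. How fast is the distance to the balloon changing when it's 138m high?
46√197/197 ≈ 3.277 m/s

z² = 159² + y²
z = √(159² + 138²) = 15√197
dz/dt = y/z · dy/dt = 138/(15√197) · 5 = 46√197/197 ≈ 3.277 m/s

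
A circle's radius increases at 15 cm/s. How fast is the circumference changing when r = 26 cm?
30π cm/s

C = 2πr
dC/dt = 2π · dr/dt = 2π · 15 = 30π cm/s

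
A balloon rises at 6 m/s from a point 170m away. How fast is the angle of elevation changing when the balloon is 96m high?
0.02676 rad/s

tan(θ) = y/170
sec²(θ) · dθ/dt = (1/170) · dy/dt
dθ/dt = cos²(θ)/170 · 6 = 170/(170² + 96²) · 6
dθ/dt = 0.02676 rad/s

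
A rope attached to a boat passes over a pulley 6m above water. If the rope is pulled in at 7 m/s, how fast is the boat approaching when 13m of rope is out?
13√133/19 ≈ 7.891 m/s

rope² = x² + 6²
x = √(13² - 6²) = √133
dx/dt = (rope/x) · d(rope)/dt = (13/√133) · (-7) = -13√133/19 m/s
The boat approaches at 13√133/19 ≈ 7.891 m/s.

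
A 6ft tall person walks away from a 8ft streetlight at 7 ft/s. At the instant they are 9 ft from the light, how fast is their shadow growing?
21 ft/s

By similar triangles: 8/(x+s) = 6/s
Solving: s = 6x/2
ds/dt = 6/2 · dx/dt = 3 · 7 = 21 ft/s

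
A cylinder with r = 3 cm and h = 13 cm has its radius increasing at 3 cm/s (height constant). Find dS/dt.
114π cm²/s

S = 2πrh + 2πr² (lateral + bases)
dS/dt = (2πh + 4πr)·dr/dt = (2π·13 + 4π·3)·3
= 114π cm²/s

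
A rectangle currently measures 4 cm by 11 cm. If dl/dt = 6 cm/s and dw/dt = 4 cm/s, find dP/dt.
20 cm/s

P = 2(l + w)
dP/dt = 2(dl/dt + dw/dt) = 2(6 + 4) = 20 cm/s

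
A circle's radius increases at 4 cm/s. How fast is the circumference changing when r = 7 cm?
8π cm/s

C = 2πr
dC/dt = 2π · dr/dt = 2π · 4 = 8π cm/s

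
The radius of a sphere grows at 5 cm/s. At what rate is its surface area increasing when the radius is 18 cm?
720π cm²/s

S = 4πr²
dS/dt = dS/dr · dr/dt = 8πr · 5
At r = 18: dS/dt = 720π cm²/s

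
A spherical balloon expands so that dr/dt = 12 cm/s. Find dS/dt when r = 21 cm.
2016π cm²/s

S = 4πr²
dS/dt = dS/dr · dr/dt = 8πr · 12
At r = 21: dS/dt = 2016π cm²/s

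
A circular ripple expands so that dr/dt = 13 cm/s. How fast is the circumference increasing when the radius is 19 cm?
26π cm/s

C = 2πr
dC/dt = 2π · dr/dt = 2π · 13 = 26π cm/s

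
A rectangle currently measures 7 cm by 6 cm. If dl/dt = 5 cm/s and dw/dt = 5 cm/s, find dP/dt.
20 cm/s

P = 2(l + w)
dP/dt = 2(dl/dt + dw/dt) = 2(5 + 5) = 20 cm/s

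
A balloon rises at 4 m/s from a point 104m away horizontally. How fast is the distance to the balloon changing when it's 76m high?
76√1037/1037 ≈ 2.36 m/s

z² = 104² + y²
z = √(104² + 76²) = 4√1037
dz/dt = y/z · dy/dt = 76/(4√1037) · 4 = 76√1037/1037 ≈ 2.36 m/s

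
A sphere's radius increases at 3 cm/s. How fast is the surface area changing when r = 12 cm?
288π cm²/s

S = 4πr²
dS/dt = dS/dr · dr/dt = 8πr · 3
At r = 12: dS/dt = 288π cm²/s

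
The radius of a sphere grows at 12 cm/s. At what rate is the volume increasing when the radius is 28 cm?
37632π cm³/s

V = (4/3)πr³
dV/dt = dV/dr · dr/dt = 4πr² · 12
At r = 28: dV/dt = 37632π cm³/s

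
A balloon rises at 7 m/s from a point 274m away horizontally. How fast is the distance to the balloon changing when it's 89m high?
623√82997/82997 ≈ 2.163 m/s

z² = 274² + y²
z = √(274² + 89²) = √82997
dz/dt = y/z · dy/dt = 89/√82997 · 7 = 623√82997/82997 ≈ 2.163 m/s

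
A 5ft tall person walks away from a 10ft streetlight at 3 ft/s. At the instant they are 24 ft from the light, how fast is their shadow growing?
3 ft/s

By similar triangles: 10/(x+s) = 5/s
Solving: s = 5x/5
ds/dt = 5/5 · dx/dt = 1 · 3 = 3 ft/s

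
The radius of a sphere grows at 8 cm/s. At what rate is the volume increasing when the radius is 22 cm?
15488π cm³/s

V = (4/3)πr³
dV/dt = dV/dr · dr/dt = 4πr² · 8
At r = 22: dV/dt = 15488π cm³/s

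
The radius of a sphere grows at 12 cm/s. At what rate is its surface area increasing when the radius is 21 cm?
2016π cm²/s

S = 4πr²
dS/dt = dS/dr · dr/dt = 8πr · 12
At r = 21: dS/dt = 2016π cm²/s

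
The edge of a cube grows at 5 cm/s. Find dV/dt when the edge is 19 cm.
5415 cm³/s

V = s³
dV/dt = 3s² · ds/dt = 3·19²·5 = 5415 cm³/s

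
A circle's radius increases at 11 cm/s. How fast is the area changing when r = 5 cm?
110π cm²/s

A = πr²
dA/dt = 2πr · dr/dt = 2π(5)(11) = 110π cm²/s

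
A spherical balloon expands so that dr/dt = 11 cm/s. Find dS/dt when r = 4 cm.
352π cm²/s

S = 4πr²
dS/dt = dS/dr · dr/dt = 8πr · 11
At r = 4: dS/dt = 352π cm²/s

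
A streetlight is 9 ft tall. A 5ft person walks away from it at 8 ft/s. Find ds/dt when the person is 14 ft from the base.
10 ft/s

By similar triangles: 9/(x+s) = 5/s
Solving: s = 5x/4
ds/dt = 5/4 · dx/dt = 5/4 · 8 = 10 ft/s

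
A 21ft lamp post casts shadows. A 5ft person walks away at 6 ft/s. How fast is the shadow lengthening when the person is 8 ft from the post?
15/8 ft/s

By similar triangles: 21/(x+s) = 5/s
Solving: s = 5x/16
ds/dt = 5/16 · dx/dt = 5/16 · 6 = 15/8 ft/s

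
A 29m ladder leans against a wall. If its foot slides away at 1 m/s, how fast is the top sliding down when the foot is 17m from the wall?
17√138/276 ≈ 0.7236 m/s

x² + y² = 29²
2x·dx/dt + 2y·dy/dt = 0
dy/dt = -x/y · dx/dt = -17/(2√138) · 1 = -17√138/276 m/s
The top is descending at 17√138/276 ≈ 0.7236 m/s.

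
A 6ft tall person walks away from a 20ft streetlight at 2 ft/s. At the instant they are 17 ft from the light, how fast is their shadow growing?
6/7 ft/s

By similar triangles: 20/(x+s) = 6/s
Solving: s = 6x/14
ds/dt = 6/14 · dx/dt = 3/7 · 2 = 6/7 ft/s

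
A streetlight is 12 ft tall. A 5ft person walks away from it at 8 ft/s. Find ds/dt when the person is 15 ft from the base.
40/7 ft/s

By similar triangles: 12/(x+s) = 5/s
Solving: s = 5x/7
ds/dt = 5/7 · dx/dt = 5/7 · 8 = 40/7 ft/s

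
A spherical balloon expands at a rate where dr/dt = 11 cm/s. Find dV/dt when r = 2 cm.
176π cm³/s

V = (4/3)πr³
dV/dt = dV/dr · dr/dt = 4πr² · 11
At r = 2: dV/dt = 176π cm³/s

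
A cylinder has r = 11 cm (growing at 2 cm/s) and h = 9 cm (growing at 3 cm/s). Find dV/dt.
759π cm³/s

V = πr²h
dV/dt = 2πrh·dr/dt + πr²·dh/dt
= 2π(11)(9)(2) + π(11)²(3)
= 759π cm³/s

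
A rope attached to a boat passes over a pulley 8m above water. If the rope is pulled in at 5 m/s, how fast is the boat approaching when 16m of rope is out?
10√3/3 ≈ 5.774 m/s

rope² = x² + 8²
x = √(16² - 8²) = 8√3
dx/dt = (rope/x) · d(rope)/dt = (16/(8√3)) · (-5) = -10√3/3 m/s
The boat approaches at 10√3/3 ≈ 5.774 m/s.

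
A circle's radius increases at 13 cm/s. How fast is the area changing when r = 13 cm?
338π cm²/s

A = πr²
dA/dt = 2πr · dr/dt = 2π(13)(13) = 338π cm²/s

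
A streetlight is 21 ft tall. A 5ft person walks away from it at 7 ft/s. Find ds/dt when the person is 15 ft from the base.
35/16 ft/s

By similar triangles: 21/(x+s) = 5/s
Solving: s = 5x/16
ds/dt = 5/16 · dx/dt = 5/16 · 7 = 35/16 ft/s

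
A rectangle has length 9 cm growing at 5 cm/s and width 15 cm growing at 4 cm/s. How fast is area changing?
111 cm²/s

A = lw
dA/dt = w·dl/dt + l·dw/dt = 15·5 + 9·4 = 111 cm²/s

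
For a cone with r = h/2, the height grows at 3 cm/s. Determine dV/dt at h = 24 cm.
432π cm³/s

V = (1/3)π(h/2)²h = πh³/12
dV/dt = πh²/4 · 3
At h = 24: dV/dt = 432π cm³/s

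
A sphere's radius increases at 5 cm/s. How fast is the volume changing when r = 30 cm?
18000π cm³/s

V = (4/3)πr³
dV/dt = dV/dr · dr/dt = 4πr² · 5
At r = 30: dV/dt = 18000π cm³/s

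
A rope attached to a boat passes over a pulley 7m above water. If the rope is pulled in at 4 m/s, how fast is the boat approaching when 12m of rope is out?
48√95/95 ≈ 4.925 m/s

rope² = x² + 7²
x = √(12² - 7²) = √95
dx/dt = (rope/x) · d(rope)/dt = (12/√95) · (-4) = -48√95/95 m/s
The boat approaches at 48√95/95 ≈ 4.925 m/s.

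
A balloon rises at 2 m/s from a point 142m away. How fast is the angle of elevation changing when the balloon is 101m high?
0.009353 rad/s

tan(θ) = y/142
sec²(θ) · dθ/dt = (1/142) · dy/dt
dθ/dt = cos²(θ)/142 · 2 = 142/(142² + 101²) · 2
dθ/dt = 0.009353 rad/s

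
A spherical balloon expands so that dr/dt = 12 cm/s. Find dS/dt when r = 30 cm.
2880π cm²/s

S = 4πr²
dS/dt = dS/dr · dr/dt = 8πr · 12
At r = 30: dS/dt = 2880π cm²/s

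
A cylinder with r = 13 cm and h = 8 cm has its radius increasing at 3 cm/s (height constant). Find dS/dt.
204π cm²/s

S = 2πrh + 2πr² (lateral + bases)
dS/dt = (2πh + 4πr)·dr/dt = (2π·8 + 4π·13)·3
= 204π cm²/s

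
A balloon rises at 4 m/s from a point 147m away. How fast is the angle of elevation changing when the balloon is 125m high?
0.015792 rad/s

tan(θ) = y/147
sec²(θ) · dθ/dt = (1/147) · dy/dt
dθ/dt = cos²(θ)/147 · 4 = 147/(147² + 125²) · 4
dθ/dt = 0.015792 rad/s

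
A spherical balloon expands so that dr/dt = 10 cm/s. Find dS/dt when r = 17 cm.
1360π cm²/s

S = 4πr²
dS/dt = dS/dr · dr/dt = 8πr · 10
At r = 17: dS/dt = 1360π cm²/s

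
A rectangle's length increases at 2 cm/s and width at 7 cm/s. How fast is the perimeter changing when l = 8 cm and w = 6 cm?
18 cm/s

P = 2(l + w)
dP/dt = 2(dl/dt + dw/dt) = 2(2 + 7) = 18 cm/s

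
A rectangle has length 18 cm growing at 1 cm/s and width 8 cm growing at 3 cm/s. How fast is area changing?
62 cm²/s

A = lw
dA/dt = w·dl/dt + l·dw/dt = 8·1 + 18·3 = 62 cm²/s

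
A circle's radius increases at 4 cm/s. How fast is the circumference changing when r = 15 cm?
8π cm/s

C = 2πr
dC/dt = 2π · dr/dt = 2π · 4 = 8π cm/s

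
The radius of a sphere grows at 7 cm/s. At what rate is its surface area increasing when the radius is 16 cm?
896π cm²/s

S = 4πr²
dS/dt = dS/dr · dr/dt = 8πr · 7
At r = 16: dS/dt = 896π cm²/s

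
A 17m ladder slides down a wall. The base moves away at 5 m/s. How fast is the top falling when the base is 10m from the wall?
50√21/63 ≈ 3.637 m/s

x² + y² = 17²
2x·dx/dt + 2y·dy/dt = 0
dy/dt = -x/y · dx/dt = -10/(3√21) · 5 = -50√21/63 m/s
The top is descending at 50√21/63 ≈ 3.637 m/s.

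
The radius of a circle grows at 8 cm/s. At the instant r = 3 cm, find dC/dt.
16π cm/s

C = 2πr
dC/dt = 2π · dr/dt = 2π · 8 = 16π cm/s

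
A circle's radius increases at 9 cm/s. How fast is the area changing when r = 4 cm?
72π cm²/s

A = πr²
dA/dt = 2πr · dr/dt = 2π(4)(9) = 72π cm²/s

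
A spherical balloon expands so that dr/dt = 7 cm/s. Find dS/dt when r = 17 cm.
952π cm²/s

S = 4πr²
dS/dt = dS/dr · dr/dt = 8πr · 7
At r = 17: dS/dt = 952π cm²/s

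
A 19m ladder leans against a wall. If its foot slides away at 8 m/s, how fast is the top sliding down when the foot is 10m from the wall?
80√29/87 ≈ 4.952 m/s

x² + y² = 19²
2x·dx/dt + 2y·dy/dt = 0
dy/dt = -x/y · dx/dt = -10/(3√29) · 8 = -80√29/87 m/s
The top is descending at 80√29/87 ≈ 4.952 m/s.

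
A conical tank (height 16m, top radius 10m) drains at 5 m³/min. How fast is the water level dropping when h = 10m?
16/(125π) ≈ 0.04074 m/min

r/h = 10/16, so r = (5/8)h
V = (1/3)πr²h = (1/3)π((5/8)h)²h = (25/192)πh³
dV/dh = (25/64)πh²
dh/dt = (dV/dt)/(dV/dh) = -5/((25/64)π·10²) = -16/(125π) m/min
The level is dropping at 16/(125π) ≈ 0.04074 m/min.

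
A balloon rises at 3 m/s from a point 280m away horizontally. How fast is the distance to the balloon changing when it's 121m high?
363√93041/93041 ≈ 1.19 m/s

z² = 280² + y²
z = √(280² + 121²) = √93041
dz/dt = y/z · dy/dt = 121/√93041 · 3 = 363√93041/93041 ≈ 1.19 m/s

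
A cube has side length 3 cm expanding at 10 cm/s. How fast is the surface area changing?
360 cm²/s

A = 6s²
dA/dt = 12s · ds/dt = 12·3·10 = 360 cm²/s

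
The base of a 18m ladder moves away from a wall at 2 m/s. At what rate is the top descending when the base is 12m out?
4√5/5 ≈ 1.789 m/s

x² + y² = 18²
2x·dx/dt + 2y·dy/dt = 0
dy/dt = -x/y · dx/dt = -12/(6√5) · 2 = -4√5/5 m/s
The top is descending at 4√5/5 ≈ 1.789 m/s.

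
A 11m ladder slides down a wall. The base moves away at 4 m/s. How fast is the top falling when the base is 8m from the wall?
32√57/57 ≈ 4.239 m/s

x² + y² = 11²
2x·dx/dt + 2y·dy/dt = 0
dy/dt = -x/y · dx/dt = -8/√57 · 4 = -32√57/57 m/s
The top is descending at 32√57/57 ≈ 4.239 m/s.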